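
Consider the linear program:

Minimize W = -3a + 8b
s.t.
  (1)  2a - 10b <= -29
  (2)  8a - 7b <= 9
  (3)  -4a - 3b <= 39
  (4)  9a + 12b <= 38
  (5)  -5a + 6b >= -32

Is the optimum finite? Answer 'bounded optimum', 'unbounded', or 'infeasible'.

bounded optimum

Vertices and W = -3a + 8b:
  (-477/46, 19/23) → W = 1735/46
  (16/57, 337/114) → W = 1300/57
  (-194/7, 503/21) → W = 5770/21
The feasible region has finitely many vertices and no improving ray; the minimum is 1300/57 at (16/57, 337/114).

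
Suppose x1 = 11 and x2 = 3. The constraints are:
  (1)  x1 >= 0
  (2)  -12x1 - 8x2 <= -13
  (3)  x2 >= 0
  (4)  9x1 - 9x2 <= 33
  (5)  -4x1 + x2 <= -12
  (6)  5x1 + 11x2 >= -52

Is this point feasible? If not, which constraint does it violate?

not feasible — violates (4)

Constraint (4): 9x1 - 9x2 = 72, which is not ≤ 33. All other constraints are satisfied.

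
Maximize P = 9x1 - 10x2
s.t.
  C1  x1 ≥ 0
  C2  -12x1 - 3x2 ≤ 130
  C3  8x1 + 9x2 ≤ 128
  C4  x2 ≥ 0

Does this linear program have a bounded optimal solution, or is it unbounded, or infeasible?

Vertices and P = 9x1 - 10x2:
  (0, 128/9) → P = -1280/9
  (0, 0) → P = 0
  (16, 0) → P = 144
The feasible region has finitely many vertices and no improving ray; the maximum is 144 at (16, 0).

bounded optimum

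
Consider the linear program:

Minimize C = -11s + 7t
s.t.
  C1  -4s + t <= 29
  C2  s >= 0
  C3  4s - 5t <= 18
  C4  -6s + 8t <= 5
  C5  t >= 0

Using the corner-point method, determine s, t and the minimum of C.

Corner points and C = -11s + 7t:
  (0, 5/8) → C = 35/8
  (0, 0) → C = 0
  (169/2, 64) → C = -963/2
  (9/2, 0) → C = -99/2

The optimum lies where 4s - 5t = 18 and -6s + 8t = 5.
Solving simultaneously gives s = 169/2, t = 64.

s = 169/2, t = 64, minimum C = -963/2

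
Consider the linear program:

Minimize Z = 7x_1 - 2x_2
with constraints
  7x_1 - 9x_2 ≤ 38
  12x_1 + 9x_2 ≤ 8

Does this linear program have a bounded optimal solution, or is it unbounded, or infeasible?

unbounded

From the feasible point (46/19, -400/171), moving in the direction (-9, -7) keeps every constraint satisfied while Z decreases without bound.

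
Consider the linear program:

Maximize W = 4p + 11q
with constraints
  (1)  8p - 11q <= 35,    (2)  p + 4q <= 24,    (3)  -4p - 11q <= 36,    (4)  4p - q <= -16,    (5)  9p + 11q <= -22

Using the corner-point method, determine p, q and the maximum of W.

p = -352/25, q = 238/25, maximum W = 242/5

Feasible corners and W = 4p + 11q:
  (-408/5, 132/5) → W = -36
  (-352/25, 238/25) → W = 242/5
  (-53/12, -5/3) → W = -36
  (-198/53, 56/53) → W = -176/53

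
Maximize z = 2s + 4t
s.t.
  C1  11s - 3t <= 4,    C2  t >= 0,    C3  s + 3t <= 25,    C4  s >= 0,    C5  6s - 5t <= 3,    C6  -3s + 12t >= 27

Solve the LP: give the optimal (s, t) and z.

s = 29/12, t = 271/36, maximum z = 629/18

Feasible corners and z = 2s + 4t:
  (29/12, 271/36) → z = 629/18
  (43/41, 103/41) → z = 498/41
  (0, 25/3) → z = 100/3
  (0, 9/4) → z = 9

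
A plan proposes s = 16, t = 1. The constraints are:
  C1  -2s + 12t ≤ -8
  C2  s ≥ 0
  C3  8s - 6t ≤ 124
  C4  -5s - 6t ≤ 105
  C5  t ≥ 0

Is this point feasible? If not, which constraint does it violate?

feasible

C1: -20 ≤ -8 ✓
C2: 16 ≥ 0 ✓
C3: 122 ≤ 124 ✓
C4: -86 ≤ 105 ✓
C5: 1 ≥ 0 ✓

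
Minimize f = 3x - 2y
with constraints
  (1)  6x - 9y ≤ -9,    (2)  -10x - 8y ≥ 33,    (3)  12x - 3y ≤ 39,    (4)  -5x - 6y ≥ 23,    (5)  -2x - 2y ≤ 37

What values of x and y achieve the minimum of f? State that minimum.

Feasible corners and f = 3x - 2y:
  (-29/9, -31/27) → f = -199/27
  (-117/10, -34/5) → f = -43/2
  (-88, 139/2) → f = -403

x = -88, y = 139/2, minimum f = -403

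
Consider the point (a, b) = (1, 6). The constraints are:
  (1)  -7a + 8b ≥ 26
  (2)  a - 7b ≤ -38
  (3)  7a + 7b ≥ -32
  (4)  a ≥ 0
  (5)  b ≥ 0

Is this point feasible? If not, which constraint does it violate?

(1): 41 ≥ 26 ✓
(2): -41 ≤ -38 ✓
(3): 49 ≥ -32 ✓
(4): 1 ≥ 0 ✓
(5): 6 ≥ 0 ✓

feasible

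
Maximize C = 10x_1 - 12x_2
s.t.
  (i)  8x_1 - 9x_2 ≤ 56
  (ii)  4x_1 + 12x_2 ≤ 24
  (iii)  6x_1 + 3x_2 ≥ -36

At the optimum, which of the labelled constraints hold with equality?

(i) and (iii)

Corner points and C = 10x_1 - 12x_2:
  (74/11, -8/33) → C = 772/11
  (-2, -8) → C = 76
  (-42/5, 24/5) → C = -708/5

The maximum is at (-2, -8). Substituting into each constraint, equality holds for (i) and (iii); the remaining constraints have slack.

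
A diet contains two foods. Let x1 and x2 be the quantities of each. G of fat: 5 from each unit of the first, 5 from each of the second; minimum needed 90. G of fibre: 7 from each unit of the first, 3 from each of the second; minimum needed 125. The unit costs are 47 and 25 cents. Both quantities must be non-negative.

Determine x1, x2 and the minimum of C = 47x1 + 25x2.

Vertices and C = 47x1 + 25x2:
  (0, 125/3) → C = 3125/3
  (18, 0) → C = 846
  (71/4, 1/4) → C = 1681/2
The feasible region is unbounded (it extends along (0, 1), (1, 0)), but C strictly increases along every unbounded feasible direction, so there is no improving ray and the minimum is attained at a vertex.

At the optimal vertex, 5x1 + 5x2 = 90 and 7x1 + 3x2 = 125.
Solving simultaneously gives x1 = 71/4, x2 = 1/4.

x1 = 71/4, x2 = 1/4, minimum C = 1681/2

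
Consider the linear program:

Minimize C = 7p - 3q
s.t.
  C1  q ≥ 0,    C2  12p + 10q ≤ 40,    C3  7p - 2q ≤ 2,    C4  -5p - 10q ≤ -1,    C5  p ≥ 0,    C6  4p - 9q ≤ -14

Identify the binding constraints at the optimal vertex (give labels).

Extreme points and C = 7p - 3q:
  (50/47, 128/47) → C = -34/47
  (0, 4) → C = -12
  (46/55, 106/55) → C = 4/55
  (0, 14/9) → C = -14/3

The minimum is at (0, 4). Substituting into each constraint, equality holds for C2 and C5; the remaining constraints have slack.

C2 and C5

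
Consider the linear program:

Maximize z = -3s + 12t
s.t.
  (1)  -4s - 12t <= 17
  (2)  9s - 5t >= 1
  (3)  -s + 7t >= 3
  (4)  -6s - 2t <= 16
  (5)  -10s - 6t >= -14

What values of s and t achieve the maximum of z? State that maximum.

s = 19/26, t = 29/26, maximum z = 291/26

Extreme points and z = -3s + 12t:
  (11/29, 14/29) → z = 135/29
  (19/26, 29/26) → z = 291/26
  (20/19, 11/19) → z = 72/19

The binding constraints are 9s - 5t = 1 and -10s - 6t = -14.
Solving simultaneously gives s = 19/26, t = 29/26.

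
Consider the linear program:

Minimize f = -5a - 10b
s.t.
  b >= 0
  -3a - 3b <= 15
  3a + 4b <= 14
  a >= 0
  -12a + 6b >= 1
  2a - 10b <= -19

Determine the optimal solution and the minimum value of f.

a = 0, b = 7/2, minimum f = -35

Corner points and f = -5a - 10b:
  (0, 7/2) → f = -35
  (40/33, 57/22) → f = -1055/33
  (0, 19/10) → f = -19
  (26/27, 113/54) → f = -695/27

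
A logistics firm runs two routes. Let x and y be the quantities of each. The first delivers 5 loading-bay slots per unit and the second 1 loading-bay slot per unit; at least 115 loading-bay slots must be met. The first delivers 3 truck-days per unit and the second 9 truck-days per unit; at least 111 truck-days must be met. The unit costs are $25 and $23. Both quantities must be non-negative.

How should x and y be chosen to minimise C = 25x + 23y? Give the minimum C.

Feasible corners and C = 25x + 23y:
  (0, 115) → C = 2645
  (37, 0) → C = 925
  (22, 5) → C = 665
The feasible region is unbounded (it extends along (0, 1), (1, 0)), but C strictly increases along every unbounded feasible direction, so there is no improving ray and the minimum is attained at a vertex.

x = 22, y = 5, minimum C = 665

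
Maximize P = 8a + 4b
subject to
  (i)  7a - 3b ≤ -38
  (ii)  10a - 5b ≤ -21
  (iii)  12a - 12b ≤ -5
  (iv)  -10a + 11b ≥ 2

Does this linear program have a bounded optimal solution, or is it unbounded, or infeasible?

From the feasible point (-412/47, -366/47), moving in the direction (3, 7) keeps every constraint satisfied while P increases without bound.

unbounded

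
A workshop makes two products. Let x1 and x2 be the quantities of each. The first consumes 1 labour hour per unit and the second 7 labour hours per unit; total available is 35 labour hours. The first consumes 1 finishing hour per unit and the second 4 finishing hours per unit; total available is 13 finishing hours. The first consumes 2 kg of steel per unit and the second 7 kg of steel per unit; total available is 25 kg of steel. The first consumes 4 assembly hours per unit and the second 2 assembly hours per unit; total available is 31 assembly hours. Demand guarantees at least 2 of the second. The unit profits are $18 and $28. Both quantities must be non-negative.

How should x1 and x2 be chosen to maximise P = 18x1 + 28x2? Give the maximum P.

Corner points and P = 18x1 + 28x2:
  (0, 13/4) → P = 91
  (0, 2) → P = 56
  (5, 2) → P = 146

At the optimal vertex, x1 + 4x2 = 13 and x2 = 2.
Solving simultaneously gives x1 = 5, x2 = 2.

x1 = 5, x2 = 2, maximum P = 146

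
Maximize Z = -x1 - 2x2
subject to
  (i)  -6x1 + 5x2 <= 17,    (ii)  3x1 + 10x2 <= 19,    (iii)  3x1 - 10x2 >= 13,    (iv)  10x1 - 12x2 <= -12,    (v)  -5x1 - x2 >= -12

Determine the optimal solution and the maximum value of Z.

Extreme points and Z = -x1 - 2x2:
  (-47/9, -43/15) → Z = 493/45
  (-72/11, -49/11) → Z = 170/11
  (-69/16, -83/32) → Z = 19/2

The optimum lies where -6x1 + 5x2 = 17 and 10x1 - 12x2 = -12.
Solving simultaneously gives x1 = -72/11, x2 = -49/11.

x1 = -72/11, x2 = -49/11, maximum Z = 170/11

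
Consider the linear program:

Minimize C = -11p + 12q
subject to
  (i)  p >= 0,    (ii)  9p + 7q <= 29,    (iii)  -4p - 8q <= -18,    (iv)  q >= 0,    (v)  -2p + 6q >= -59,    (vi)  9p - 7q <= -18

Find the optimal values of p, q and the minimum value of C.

Extreme points and C = -11p + 12q:
  (0, 29/7) → C = 348/7
  (0, 18/7) → C = 216/7
  (11/18, 47/14) → C = 4229/126

The binding constraints are p = 0 and 9p - 7q = -18.
Solving simultaneously gives p = 0, q = 18/7.

p = 0, q = 18/7, minimum C = 216/7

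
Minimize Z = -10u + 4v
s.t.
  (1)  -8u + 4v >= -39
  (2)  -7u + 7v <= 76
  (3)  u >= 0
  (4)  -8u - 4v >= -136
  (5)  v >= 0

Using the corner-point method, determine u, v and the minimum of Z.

Extreme points and Z = -10u + 4v:
  (175/16, 97/8) → Z = -487/8
  (39/8, 0) → Z = -195/4
  (0, 76/7) → Z = 304/7
  (54/7, 130/7) → Z = -20/7
  (0, 0) → Z = 0

The optimum lies where -8u + 4v = -39 and -8u - 4v = -136.
Solving simultaneously gives u = 175/16, v = 97/8.

u = 175/16, v = 97/8, minimum Z = -487/8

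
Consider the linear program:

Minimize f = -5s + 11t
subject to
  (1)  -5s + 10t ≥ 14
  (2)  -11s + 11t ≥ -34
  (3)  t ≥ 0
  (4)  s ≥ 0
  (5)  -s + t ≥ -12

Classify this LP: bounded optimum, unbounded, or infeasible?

Feasible corners and f = -5s + 11t:
  (494/55, 324/55) → f = 1094/55
  (0, 7/5) → f = 77/5
The feasible region has finitely many vertices and no improving ray; the minimum is 77/5 at (0, 7/5).

bounded optimum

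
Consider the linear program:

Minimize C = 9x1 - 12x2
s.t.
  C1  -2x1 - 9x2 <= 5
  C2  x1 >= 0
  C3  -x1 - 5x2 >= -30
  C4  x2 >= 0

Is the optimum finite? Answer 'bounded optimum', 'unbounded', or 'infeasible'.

bounded optimum

Feasible corners and C = 9x1 - 12x2:
  (0, 6) → C = -72
  (0, 0) → C = 0
  (30, 0) → C = 270
The feasible region has finitely many vertices and no improving ray; the minimum is -72 at (0, 6).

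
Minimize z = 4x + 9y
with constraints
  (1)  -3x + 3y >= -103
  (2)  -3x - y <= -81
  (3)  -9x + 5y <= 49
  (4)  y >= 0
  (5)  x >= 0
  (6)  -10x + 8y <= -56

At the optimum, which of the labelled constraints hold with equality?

(2) and (4)

Vertices and z = 4x + 9y:
  (103/3, 0) → z = 412/3
  (27, 0) → z = 108
  (352/17, 321/17) → z = 4297/17
The feasible region is unbounded (it extends along (4, 5), (1, 1)), but z strictly increases along every unbounded feasible direction, so there is no improving ray and the minimum is attained at a vertex.

The minimum is at (27, 0). Substituting into each constraint, equality holds for (2) and (4); the remaining constraints have slack.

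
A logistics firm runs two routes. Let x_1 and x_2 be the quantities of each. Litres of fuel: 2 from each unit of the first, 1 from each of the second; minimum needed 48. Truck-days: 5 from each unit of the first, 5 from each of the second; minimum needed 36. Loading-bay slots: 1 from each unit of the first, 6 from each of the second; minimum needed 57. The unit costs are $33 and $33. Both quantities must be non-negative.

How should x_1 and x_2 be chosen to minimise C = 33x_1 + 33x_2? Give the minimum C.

Feasible corners and C = 33x_1 + 33x_2:
  (0, 48) → C = 1584
  (57, 0) → C = 1881
  (21, 6) → C = 891
The feasible region is unbounded (it extends along (0, 1), (1, 0)), but C strictly increases along every unbounded feasible direction, so there is no improving ray and the minimum is attained at a vertex.

The binding constraints are 2x_1 + x_2 = 48 and x_1 + 6x_2 = 57.
Solving simultaneously gives x_1 = 21, x_2 = 6.

x_1 = 21, x_2 = 6, minimum C = 891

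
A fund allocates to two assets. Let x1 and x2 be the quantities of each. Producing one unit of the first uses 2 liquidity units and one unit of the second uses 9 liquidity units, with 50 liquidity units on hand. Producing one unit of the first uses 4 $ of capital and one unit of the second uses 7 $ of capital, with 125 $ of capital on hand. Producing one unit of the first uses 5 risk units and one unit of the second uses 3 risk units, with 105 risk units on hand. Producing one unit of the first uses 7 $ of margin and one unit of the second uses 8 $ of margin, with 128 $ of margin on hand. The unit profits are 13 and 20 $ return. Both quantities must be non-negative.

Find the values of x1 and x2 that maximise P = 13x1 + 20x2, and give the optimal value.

x1 = 16, x2 = 2, maximum P = 248

The optimum lies where 2x1 + 9x2 = 50 and 7x1 + 8x2 = 128.
Solving simultaneously gives x1 = 16, x2 = 2.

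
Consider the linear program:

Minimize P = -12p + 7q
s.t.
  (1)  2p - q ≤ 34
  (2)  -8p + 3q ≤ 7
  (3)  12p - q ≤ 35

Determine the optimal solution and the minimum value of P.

p = -109/2, q = -143, minimum P = -347

Extreme points and P = -12p + 7q:
  (-109/2, -143) → P = -347
  (1/10, -169/5) → P = -1189/5
  (4, 13) → P = 43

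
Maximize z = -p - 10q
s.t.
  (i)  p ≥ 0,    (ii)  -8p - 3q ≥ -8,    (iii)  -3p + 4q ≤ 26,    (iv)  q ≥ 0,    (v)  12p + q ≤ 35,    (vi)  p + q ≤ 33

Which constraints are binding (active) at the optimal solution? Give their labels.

(i) and (iv)

Vertices and z = -p - 10q:
  (0, 8/3) → z = -80/3
  (0, 0) → z = 0
  (1, 0) → z = -1

The maximum is at (0, 0). Substituting into each constraint, equality holds for (i) and (iv); the remaining constraints have slack.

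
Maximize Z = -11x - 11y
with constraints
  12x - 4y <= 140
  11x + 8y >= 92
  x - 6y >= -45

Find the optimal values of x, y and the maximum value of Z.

x = 372/35, y = -109/35, maximum Z = -2893/35

The binding constraints are 12x - 4y = 140 and 11x + 8y = 92.
Solving simultaneously gives x = 372/35, y = -109/35.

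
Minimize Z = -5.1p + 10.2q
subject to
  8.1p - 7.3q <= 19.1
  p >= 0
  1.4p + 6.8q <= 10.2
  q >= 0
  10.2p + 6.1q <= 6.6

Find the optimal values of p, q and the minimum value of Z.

At the optimal vertex, q = 0 and 10.2p + 6.1q = 6.6.
Solving simultaneously gives p = 11/17, q = 0.

p = 11/17, q = 0, minimum Z = -33/10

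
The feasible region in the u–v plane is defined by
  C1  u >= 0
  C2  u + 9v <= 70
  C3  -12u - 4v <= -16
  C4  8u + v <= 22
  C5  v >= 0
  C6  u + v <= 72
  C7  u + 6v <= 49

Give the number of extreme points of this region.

Of the 21 pairwise boundary intersections, those satisfying every inequality are:
  (0, 70/9)
  (0, 4)
  (128/71, 538/71)
  (4/3, 0)
  (11/4, 0)

5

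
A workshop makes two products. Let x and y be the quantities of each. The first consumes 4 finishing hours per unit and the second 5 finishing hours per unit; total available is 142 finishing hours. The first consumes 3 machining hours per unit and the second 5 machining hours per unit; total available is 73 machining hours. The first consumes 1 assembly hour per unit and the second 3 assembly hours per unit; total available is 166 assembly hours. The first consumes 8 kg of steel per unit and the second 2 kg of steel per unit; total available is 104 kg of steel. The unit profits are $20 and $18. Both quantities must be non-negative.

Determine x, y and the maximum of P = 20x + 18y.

x = 11, y = 8, maximum P = 364

Corner points and P = 20x + 18y:
  (0, 0) → P = 0
  (0, 73/5) → P = 1314/5
  (13, 0) → P = 260
  (11, 8) → P = 364

The binding constraints are 3x + 5y = 73 and 8x + 2y = 104.
Solving simultaneously gives x = 11, y = 8.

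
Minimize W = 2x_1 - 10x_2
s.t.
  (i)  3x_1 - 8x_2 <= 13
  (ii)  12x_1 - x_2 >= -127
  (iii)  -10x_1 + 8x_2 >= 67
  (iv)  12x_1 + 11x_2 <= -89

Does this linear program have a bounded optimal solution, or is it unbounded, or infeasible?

bounded optimum

Extreme points and W = 2x_1 - 10x_2:
  (-949/86, -233/43) → W = 1381/43
  (-743/72, 19/6) → W = -1883/36
  (-1449/206, -43/103) → W = -1019/103
The feasible region has finitely many vertices and no improving ray; the minimum is -1883/36 at (-743/72, 19/6).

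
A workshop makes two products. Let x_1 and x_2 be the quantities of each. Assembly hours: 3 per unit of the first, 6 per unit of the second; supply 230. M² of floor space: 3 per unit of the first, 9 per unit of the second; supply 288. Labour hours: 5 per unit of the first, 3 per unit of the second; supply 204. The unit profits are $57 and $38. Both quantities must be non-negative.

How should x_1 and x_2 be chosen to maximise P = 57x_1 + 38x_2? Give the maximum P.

x_1 = 27, x_2 = 23, maximum P = 2413

Vertices and P = 57x_1 + 38x_2:
  (0, 0) → P = 0
  (0, 32) → P = 1216
  (204/5, 0) → P = 11628/5
  (27, 23) → P = 2413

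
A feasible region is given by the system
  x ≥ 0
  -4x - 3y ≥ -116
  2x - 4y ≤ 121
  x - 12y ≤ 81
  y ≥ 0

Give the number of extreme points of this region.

3

Intersecting each pair of boundary lines and keeping only the points that satisfy every inequality leaves:
  (0, 116/3)
  (0, 0)
  (29, 0)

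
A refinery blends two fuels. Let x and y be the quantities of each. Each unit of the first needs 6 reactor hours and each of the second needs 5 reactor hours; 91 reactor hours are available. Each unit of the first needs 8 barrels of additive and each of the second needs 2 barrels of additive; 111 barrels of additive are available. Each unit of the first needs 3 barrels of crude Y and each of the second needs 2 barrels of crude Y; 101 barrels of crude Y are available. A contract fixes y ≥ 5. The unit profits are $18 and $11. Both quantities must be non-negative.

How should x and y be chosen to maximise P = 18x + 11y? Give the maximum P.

x = 11, y = 5, maximum P = 253

Extreme points and P = 18x + 11y:
  (0, 91/5) → P = 1001/5
  (0, 5) → P = 55
  (11, 5) → P = 253

The binding constraints are 6x + 5y = 91 and y = 5.
Solving simultaneously gives x = 11, y = 5.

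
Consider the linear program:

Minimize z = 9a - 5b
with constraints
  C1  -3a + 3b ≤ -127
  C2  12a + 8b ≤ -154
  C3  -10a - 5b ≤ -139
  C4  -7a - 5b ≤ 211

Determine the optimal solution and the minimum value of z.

a = 941/10, b = -802/5, minimum z = 16489/10

Extreme points and z = 9a - 5b:
  (941/10, -802/5) → z = 16489/10
  (459/2, -727/2) → z = 3883
  (350/3, -3083/15) → z = 6233/3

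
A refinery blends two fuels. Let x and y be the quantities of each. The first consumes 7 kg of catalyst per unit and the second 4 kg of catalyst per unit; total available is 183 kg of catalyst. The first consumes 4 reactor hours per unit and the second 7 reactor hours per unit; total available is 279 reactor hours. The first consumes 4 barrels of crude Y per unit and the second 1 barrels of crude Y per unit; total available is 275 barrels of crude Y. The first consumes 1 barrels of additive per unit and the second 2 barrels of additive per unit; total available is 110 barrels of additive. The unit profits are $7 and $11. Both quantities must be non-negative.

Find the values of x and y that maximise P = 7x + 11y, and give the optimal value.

x = 5, y = 37, maximum P = 442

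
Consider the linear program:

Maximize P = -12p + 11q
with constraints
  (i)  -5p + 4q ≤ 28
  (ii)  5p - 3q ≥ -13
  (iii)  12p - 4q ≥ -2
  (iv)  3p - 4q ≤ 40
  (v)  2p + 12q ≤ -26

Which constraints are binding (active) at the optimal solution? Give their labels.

Vertices and P = -12p + 11q:
  (-14/3, -27/2) → P = -185/2
  (-16/19, -77/38) → P = -463/38
  (94/11, -79/22) → P = -3125/22

The maximum is at (-16/19, -77/38). Substituting into each constraint, equality holds for (iii) and (v); the remaining constraints have slack.

(iii) and (v)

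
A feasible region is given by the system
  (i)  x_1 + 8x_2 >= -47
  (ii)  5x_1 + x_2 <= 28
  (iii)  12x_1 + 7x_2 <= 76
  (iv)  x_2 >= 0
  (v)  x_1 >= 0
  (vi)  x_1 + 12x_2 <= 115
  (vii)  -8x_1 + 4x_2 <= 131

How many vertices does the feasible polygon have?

5

Intersecting each pair of boundary lines and keeping only the points that satisfy every inequality leaves:
  (120/23, 44/23)
  (28/5, 0)
  (107/137, 1304/137)
  (0, 0)
  (0, 115/12)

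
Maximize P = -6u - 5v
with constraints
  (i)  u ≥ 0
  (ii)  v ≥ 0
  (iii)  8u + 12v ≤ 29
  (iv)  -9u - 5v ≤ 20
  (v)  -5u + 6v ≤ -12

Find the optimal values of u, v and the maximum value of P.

u = 12/5, v = 0, maximum P = -72/5

Corner points and P = -6u - 5v:
  (29/8, 0) → P = -87/4
  (12/5, 0) → P = -72/5
  (53/18, 49/108) → P = -2153/108

The binding constraints are v = 0 and -5u + 6v = -12.
Solving simultaneously gives u = 12/5, v = 0.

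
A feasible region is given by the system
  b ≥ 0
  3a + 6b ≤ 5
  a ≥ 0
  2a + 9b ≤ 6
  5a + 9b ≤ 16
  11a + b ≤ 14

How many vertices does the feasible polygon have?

5

Of the 15 pairwise boundary intersections, those satisfying every inequality are:
  (0, 0)
  (14/11, 0)
  (3/5, 8/15)
  (79/63, 13/63)
  (0, 2/3)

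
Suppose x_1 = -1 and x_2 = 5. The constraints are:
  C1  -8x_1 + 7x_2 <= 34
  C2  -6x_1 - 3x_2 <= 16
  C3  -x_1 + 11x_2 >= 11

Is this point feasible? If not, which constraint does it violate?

Constraint C1: -8x_1 + 7x_2 = 43, which is not ≤ 34. All other constraints are satisfied.

not feasible — violates C1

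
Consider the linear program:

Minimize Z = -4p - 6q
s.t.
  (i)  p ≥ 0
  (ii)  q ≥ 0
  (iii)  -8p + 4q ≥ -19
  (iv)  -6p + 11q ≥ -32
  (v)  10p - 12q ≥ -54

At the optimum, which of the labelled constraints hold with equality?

Vertices and Z = -4p - 6q:
  (0, 0) → Z = 0
  (0, 9/2) → Z = -27
  (19/8, 0) → Z = -19/2
  (111/14, 311/28) → Z = -1377/14

The minimum is at (111/14, 311/28). Substituting into each constraint, equality holds for (iii) and (v); the remaining constraints have slack.

(iii) and (v)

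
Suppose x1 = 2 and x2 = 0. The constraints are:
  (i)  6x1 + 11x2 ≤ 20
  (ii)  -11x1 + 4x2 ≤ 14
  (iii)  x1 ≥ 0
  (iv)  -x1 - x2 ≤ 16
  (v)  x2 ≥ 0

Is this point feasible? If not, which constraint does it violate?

feasible

(i): 12 ≤ 20 ✓
(ii): -22 ≤ 14 ✓
(iii): 2 ≥ 0 ✓
(iv): -2 ≤ 16 ✓
(v): 0 ≥ 0 ✓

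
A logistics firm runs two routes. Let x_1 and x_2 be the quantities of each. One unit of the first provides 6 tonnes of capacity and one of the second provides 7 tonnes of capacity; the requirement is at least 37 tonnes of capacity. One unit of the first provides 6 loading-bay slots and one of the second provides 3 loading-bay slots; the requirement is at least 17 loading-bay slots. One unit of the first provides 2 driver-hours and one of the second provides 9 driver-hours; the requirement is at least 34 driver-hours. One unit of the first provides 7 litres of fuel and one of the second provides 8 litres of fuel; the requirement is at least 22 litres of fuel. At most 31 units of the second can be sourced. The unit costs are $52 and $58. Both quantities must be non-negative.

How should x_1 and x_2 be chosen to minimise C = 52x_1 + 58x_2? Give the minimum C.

Vertices and C = 52x_1 + 58x_2:
  (0, 17/3) → C = 986/3
  (0, 31) → C = 1798
  (17, 0) → C = 884
  (1/3, 5) → C = 922/3
  (19/8, 13/4) → C = 312
The feasible region is unbounded (it extends along (1, 0)), but C strictly increases along every unbounded feasible direction, so there is no improving ray and the minimum is attained at a vertex.

The binding constraints are 6x_1 + 7x_2 = 37 and 6x_1 + 3x_2 = 17.
Solving simultaneously gives x_1 = 1/3, x_2 = 5.

x_1 = 1/3, x_2 = 5, minimum C = 922/3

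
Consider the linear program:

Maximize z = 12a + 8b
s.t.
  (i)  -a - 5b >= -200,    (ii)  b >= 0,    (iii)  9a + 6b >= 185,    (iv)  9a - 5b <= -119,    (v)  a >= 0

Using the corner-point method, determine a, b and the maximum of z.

a = 81/10, b = 1919/50, maximum z = 10106/25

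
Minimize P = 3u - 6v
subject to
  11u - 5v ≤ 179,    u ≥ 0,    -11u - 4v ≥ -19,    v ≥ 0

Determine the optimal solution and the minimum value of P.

u = 0, v = 19/4, minimum P = -57/2

Vertices and P = 3u - 6v:
  (0, 19/4) → P = -57/2
  (0, 0) → P = 0
  (19/11, 0) → P = 57/11

The binding constraints are u = 0 and -11u - 4v = -19.
Solving simultaneously gives u = 0, v = 19/4.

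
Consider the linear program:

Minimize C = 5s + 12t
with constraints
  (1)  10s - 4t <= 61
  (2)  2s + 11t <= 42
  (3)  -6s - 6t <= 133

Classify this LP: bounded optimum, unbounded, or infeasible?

bounded optimum

Vertices and C = 5s + 12t:
  (839/118, 149/59) → C = 7771/118
  (-83/42, -424/21) → C = -1513/6
  (-1715/54, 259/27) → C = -2359/54
The feasible region has finitely many vertices and no improving ray; the minimum is -1513/6 at (-83/42, -424/21).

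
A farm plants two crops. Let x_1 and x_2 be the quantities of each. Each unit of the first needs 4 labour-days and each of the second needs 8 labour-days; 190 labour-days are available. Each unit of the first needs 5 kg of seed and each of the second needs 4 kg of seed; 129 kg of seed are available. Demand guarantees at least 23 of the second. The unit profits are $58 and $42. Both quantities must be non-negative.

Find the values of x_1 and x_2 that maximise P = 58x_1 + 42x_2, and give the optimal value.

The optimum lies where 4x_1 + 8x_2 = 190 and x_2 = 23.
Solving simultaneously gives x_1 = 3/2, x_2 = 23.

x_1 = 3/2, x_2 = 23, maximum P = 1053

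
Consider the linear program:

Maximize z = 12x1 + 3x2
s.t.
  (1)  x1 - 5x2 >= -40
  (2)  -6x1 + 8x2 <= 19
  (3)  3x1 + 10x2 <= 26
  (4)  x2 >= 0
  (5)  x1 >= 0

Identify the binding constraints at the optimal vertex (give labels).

Vertices and z = 12x1 + 3x2:
  (3/14, 71/28) → z = 285/28
  (0, 19/8) → z = 57/8
  (26/3, 0) → z = 104
  (0, 0) → z = 0

The maximum is at (26/3, 0). Substituting into each constraint, equality holds for (3) and (4); the remaining constraints have slack.

(3) and (4)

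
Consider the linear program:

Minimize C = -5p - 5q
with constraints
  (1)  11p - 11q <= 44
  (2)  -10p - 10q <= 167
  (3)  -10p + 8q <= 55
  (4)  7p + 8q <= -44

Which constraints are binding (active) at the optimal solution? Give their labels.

Corner points and C = -5p - 5q:
  (-127/20, -207/20) → C = 167/2
  (-4/5, -24/5) → C = 28
  (-943/90, -56/9) → C = 167/2
  (-99/17, -55/136) → C = 4235/136

The minimum is at (-4/5, -24/5). Substituting into each constraint, equality holds for (1) and (4); the remaining constraints have slack.

(1) and (4)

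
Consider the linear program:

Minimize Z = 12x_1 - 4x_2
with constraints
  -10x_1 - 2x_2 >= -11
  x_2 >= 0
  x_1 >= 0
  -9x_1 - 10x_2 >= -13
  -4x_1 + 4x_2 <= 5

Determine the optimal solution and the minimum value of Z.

x_1 = 0, x_2 = 5/4, minimum Z = -5

Feasible corners and Z = 12x_1 - 4x_2:
  (11/10, 0) → Z = 66/5
  (42/41, 31/82) → Z = 442/41
  (0, 0) → Z = 0
  (0, 5/4) → Z = -5
  (1/38, 97/76) → Z = -91/19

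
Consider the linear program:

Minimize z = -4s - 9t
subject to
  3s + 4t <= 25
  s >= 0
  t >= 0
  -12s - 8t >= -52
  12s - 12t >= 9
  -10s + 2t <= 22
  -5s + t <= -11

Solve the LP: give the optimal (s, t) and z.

s = 29/10, t = 43/20, minimum z = -619/20

Extreme points and z = -4s - 9t:
  (13/3, 0) → z = -52/3
  (11/5, 0) → z = -44/5
  (29/10, 43/20) → z = -619/20
  (41/16, 29/16) → z = -425/16

The optimum lies where -12s - 8t = -52 and 12s - 12t = 9.
Solving simultaneously gives s = 29/10, t = 43/20.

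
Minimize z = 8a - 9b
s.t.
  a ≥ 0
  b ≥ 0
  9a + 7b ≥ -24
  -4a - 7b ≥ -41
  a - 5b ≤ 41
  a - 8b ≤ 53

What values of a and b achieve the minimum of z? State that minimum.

a = 0, b = 41/7, minimum z = -369/7

Extreme points and z = 8a - 9b:
  (0, 0) → z = 0
  (0, 41/7) → z = -369/7
  (41/4, 0) → z = 82

The optimum lies where a = 0 and -4a - 7b = -41.
Solving simultaneously gives a = 0, b = 41/7.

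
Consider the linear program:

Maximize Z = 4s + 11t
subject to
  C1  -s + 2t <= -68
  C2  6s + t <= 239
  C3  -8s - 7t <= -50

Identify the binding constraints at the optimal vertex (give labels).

Corner points and Z = 4s + 11t:
  (42, -13) → Z = 25
  (576/23, -494/23) → Z = -3130/23
  (1623/34, -806/17) → Z = -5620/17

The maximum is at (42, -13). Substituting into each constraint, equality holds for C1 and C2; the remaining constraints have slack.

C1 and C2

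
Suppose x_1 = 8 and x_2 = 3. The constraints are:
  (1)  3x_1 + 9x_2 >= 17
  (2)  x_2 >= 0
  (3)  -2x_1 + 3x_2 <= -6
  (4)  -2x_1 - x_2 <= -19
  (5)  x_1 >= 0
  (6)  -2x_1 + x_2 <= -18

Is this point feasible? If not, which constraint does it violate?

Constraint (6): -2x_1 + x_2 = -13, which is not ≤ -18. All other constraints are satisfied.

not feasible — violates (6)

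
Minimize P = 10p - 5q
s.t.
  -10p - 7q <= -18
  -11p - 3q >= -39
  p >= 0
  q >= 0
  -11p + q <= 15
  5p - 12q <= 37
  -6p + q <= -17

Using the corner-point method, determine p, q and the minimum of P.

p = 90/29, q = 47/29, minimum P = 665/29

Vertices and P = 10p - 5q:
  (39/11, 0) → P = 390/11
  (90/29, 47/29) → P = 665/29
  (17/6, 0) → P = 85/3

The binding constraints are -11p - 3q = -39 and -6p + q = -17.
Solving simultaneously gives p = 90/29, q = 47/29.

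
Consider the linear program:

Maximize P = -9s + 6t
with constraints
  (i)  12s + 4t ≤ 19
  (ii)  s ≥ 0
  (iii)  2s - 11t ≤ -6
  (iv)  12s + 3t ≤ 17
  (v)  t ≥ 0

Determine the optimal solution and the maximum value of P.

s = 0, t = 19/4, maximum P = 57/2

Feasible corners and P = -9s + 6t:
  (0, 19/4) → P = 57/2
  (11/12, 2) → P = 15/4
  (0, 6/11) → P = 36/11
  (169/138, 53/69) → P = -295/46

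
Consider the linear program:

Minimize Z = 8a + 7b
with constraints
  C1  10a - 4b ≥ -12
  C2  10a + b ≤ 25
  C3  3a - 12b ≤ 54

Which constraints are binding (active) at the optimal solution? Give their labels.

C1 and C3

Corner points and Z = 8a + 7b:
  (44/25, 37/5) → Z = 1647/25
  (-10/3, -16/3) → Z = -64
  (118/41, -155/41) → Z = -141/41

The minimum is at (-10/3, -16/3). Substituting into each constraint, equality holds for C1 and C3; the remaining constraints have slack.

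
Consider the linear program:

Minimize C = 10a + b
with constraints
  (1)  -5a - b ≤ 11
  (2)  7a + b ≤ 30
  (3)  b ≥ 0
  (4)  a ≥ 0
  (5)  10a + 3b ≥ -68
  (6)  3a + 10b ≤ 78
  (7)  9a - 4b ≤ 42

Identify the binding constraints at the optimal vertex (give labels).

Vertices and C = 10a + b:
  (30/7, 0) → C = 300/7
  (222/67, 456/67) → C = 2676/67
  (0, 0) → C = 0
  (0, 39/5) → C = 39/5

The minimum is at (0, 0). Substituting into each constraint, equality holds for (3) and (4); the remaining constraints have slack.

(3) and (4)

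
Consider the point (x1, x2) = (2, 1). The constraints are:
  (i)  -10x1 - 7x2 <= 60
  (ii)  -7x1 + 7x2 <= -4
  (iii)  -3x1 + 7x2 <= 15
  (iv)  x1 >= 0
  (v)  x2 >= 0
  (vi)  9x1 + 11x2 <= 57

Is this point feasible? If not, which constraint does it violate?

feasible

(i): -27 ≤ 60 ✓
(ii): -7 ≤ -4 ✓
(iii): 1 ≤ 15 ✓
(iv): 2 ≥ 0 ✓
(v): 1 ≥ 0 ✓
(vi): 29 ≤ 57 ✓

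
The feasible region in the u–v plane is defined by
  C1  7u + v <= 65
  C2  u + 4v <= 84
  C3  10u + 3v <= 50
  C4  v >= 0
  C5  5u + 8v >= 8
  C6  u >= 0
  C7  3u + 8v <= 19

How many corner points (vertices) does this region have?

Pairwise boundary intersections that survive every other constraint:
  (5, 0)
  (343/71, 40/71)
  (8/5, 0)
  (0, 1)
  (0, 19/8)

5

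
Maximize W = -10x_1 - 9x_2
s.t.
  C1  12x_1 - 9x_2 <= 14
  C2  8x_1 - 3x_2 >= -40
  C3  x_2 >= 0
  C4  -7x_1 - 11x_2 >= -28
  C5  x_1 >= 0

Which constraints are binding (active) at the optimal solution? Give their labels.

Vertices and W = -10x_1 - 9x_2:
  (7/6, 0) → W = -35/3
  (406/195, 238/195) → W = -6202/195
  (0, 0) → W = 0
  (0, 28/11) → W = -252/11

The maximum is at (0, 0). Substituting into each constraint, equality holds for C3 and C5; the remaining constraints have slack.

C3 and C5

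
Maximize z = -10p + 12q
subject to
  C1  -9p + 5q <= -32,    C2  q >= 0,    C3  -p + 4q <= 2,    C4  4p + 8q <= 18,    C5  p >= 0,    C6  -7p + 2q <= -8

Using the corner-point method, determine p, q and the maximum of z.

p = 173/46, q = 17/46, maximum z = -763/23

Feasible corners and z = -10p + 12q:
  (32/9, 0) → z = -320/9
  (173/46, 17/46) → z = -763/23
  (9/2, 0) → z = -45

The binding constraints are -9p + 5q = -32 and 4p + 8q = 18.
Solving simultaneously gives p = 173/46, q = 17/46.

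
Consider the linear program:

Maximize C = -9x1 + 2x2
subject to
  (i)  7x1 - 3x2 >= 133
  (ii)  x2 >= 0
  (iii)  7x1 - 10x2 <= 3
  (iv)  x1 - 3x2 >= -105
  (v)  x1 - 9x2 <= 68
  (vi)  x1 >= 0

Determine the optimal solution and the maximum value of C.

x1 = 1321/49, x2 = 130/7, maximum C = -10069/49

Feasible corners and C = -9x1 + 2x2:
  (1321/49, 130/7) → C = -10069/49
  (119/3, 434/9) → C = -2345/9
  (1059/11, 738/11) → C = -8055/11

The binding constraints are 7x1 - 3x2 = 133 and 7x1 - 10x2 = 3.
Solving simultaneously gives x1 = 1321/49, x2 = 130/7.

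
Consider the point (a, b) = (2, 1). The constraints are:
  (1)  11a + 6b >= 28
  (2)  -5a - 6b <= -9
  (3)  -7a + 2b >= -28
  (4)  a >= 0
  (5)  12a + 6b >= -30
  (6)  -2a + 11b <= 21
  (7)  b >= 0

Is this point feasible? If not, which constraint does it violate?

(1): 28 ≥ 28 ✓
(2): -16 ≤ -9 ✓
(3): -12 ≥ -28 ✓
(4): 2 ≥ 0 ✓
(5): 30 ≥ -30 ✓
(6): 7 ≤ 21 ✓
(7): 1 ≥ 0 ✓

feasible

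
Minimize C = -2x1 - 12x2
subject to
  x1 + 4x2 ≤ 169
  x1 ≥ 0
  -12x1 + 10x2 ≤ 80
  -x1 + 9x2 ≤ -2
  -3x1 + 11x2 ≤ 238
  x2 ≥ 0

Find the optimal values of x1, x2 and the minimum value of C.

x1 = 1529/13, x2 = 167/13, minimum C = -5062/13

Vertices and C = -2x1 - 12x2:
  (1529/13, 167/13) → C = -5062/13
  (169, 0) → C = -338
  (2, 0) → C = -4

At the optimal vertex, x1 + 4x2 = 169 and -x1 + 9x2 = -2.
Solving simultaneously gives x1 = 1529/13, x2 = 167/13.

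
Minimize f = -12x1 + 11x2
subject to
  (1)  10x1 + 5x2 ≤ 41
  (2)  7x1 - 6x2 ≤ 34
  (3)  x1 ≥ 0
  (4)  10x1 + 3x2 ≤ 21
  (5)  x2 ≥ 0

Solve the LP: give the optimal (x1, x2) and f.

Vertices and f = -12x1 + 11x2:
  (0, 7) → f = 77
  (0, 0) → f = 0
  (21/10, 0) → f = -126/5

x1 = 21/10, x2 = 0, minimum f = -126/5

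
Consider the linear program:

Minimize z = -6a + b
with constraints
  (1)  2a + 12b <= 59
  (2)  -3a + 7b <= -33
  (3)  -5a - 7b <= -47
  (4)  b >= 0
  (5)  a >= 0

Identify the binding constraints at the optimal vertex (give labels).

Extreme points and z = -6a + b:
  (809/50, 111/50) → z = -4743/50
  (59/2, 0) → z = -177
  (11, 0) → z = -66

The minimum is at (59/2, 0). Substituting into each constraint, equality holds for (1) and (4); the remaining constraints have slack.

(1) and (4)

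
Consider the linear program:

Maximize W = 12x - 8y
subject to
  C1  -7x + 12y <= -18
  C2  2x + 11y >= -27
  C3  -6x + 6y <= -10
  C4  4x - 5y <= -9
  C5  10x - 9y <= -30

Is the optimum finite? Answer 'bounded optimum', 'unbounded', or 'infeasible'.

The boundaries 4x - 5y = -9 and 10x - 9y = -30 meet at (-69/14, -15/7), but that point violates -7x + 12y ≤ -18. Every candidate vertex is excluded by some other constraint, so the feasible region is empty.

infeasible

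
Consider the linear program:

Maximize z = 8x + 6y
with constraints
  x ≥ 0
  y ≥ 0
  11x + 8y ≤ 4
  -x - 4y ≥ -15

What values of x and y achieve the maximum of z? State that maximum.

x = 0, y = 1/2, maximum z = 3

Extreme points and z = 8x + 6y:
  (0, 0) → z = 0
  (0, 1/2) → z = 3
  (4/11, 0) → z = 32/11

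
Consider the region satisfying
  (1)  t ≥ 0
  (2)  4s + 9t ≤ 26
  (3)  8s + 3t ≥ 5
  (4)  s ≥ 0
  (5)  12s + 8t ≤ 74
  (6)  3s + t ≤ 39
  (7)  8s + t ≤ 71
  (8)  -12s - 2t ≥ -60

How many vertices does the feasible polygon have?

Of the 28 pairwise boundary intersections, those satisfying every inequality are:
  (5/8, 0)
  (5, 0)
  (0, 26/9)
  (122/25, 18/25)
  (0, 5/3)

5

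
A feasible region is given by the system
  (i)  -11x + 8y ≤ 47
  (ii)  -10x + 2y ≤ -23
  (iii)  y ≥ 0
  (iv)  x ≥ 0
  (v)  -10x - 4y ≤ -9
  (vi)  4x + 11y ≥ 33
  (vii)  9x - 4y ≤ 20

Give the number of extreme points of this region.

Of the 21 pairwise boundary intersections, those satisfying every inequality are:
  (139/29, 723/58)
  (87/7, 643/28)
  (319/118, 119/59)
  (352/115, 217/115)

4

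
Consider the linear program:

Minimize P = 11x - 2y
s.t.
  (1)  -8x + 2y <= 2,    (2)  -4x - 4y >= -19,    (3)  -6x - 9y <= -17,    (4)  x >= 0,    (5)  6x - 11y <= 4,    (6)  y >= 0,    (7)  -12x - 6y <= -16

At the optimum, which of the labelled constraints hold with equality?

Extreme points and P = 11x - 2y:
  (3/4, 4) → P = 1/4
  (5/18, 19/9) → P = -7/6
  (225/68, 49/34) → P = 2279/68
  (223/120, 13/20) → P = 2297/120
  (7/12, 3/2) → P = 41/12

The minimum is at (5/18, 19/9). Substituting into each constraint, equality holds for (1) and (7); the remaining constraints have slack.

(1) and (7)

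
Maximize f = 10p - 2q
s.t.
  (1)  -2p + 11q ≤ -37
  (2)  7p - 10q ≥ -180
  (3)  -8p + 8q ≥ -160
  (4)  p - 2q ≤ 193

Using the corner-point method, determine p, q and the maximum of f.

Feasible corners and f = 10p - 2q:
  (-2350/57, -619/57) → f = -22262/57
  (61/3, 1/3) → f = 608/3
  (-1145/2, -1531/4) → f = -9919/2
  (-153, -173) → f = -1184

p = 61/3, q = 1/3, maximum f = 608/3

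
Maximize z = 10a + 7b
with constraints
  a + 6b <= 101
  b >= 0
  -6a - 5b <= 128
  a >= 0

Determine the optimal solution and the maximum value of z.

Extreme points and z = 10a + 7b:
  (101, 0) → z = 1010
  (0, 101/6) → z = 707/6
  (0, 0) → z = 0

The binding constraints are a + 6b = 101 and b = 0.
Solving simultaneously gives a = 101, b = 0.

a = 101, b = 0, maximum z = 1010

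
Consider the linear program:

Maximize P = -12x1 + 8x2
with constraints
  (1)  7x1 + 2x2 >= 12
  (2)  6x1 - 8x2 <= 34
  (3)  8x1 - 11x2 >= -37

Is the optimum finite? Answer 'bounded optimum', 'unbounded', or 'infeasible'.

bounded optimum

Vertices and P = -12x1 + 8x2:
  (41/17, -83/34) → P = -824/17
  (58/93, 355/93) → P = 2144/93
  (335, 247) → P = -2044
The feasible region has finitely many vertices and no improving ray; the maximum is 2144/93 at (58/93, 355/93).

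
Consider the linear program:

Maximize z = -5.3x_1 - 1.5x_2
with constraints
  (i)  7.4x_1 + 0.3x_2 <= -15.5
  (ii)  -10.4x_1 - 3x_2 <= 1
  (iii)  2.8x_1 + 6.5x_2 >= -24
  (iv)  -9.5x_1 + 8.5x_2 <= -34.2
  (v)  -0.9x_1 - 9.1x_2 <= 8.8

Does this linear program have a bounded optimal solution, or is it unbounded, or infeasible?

The boundaries 7.4x_1 + 0.3x_2 = -15.5 and -10.4x_1 - 3x_2 = 1 meet at (-385/159, 3845/477), but that point violates -9.5x_1 + 8.5x_2 ≤ -34.2. Every candidate vertex is excluded by some other constraint, so the feasible region is empty.

infeasible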